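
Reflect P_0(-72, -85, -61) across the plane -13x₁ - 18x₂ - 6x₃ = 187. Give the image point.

n = (-13, -18, -6), |n|² = 529, n·P_0 − 187 = 2645, so t = 2645/529 = 5.
Foot F = P_0 − 5·n = (-7, 5, -31); the reflection is 2F − P_0 = (58, 95, -1).

(58, 95, -1)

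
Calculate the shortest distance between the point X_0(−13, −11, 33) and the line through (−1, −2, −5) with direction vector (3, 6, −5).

Direction vector d = (3, 6, −5).
AP = (−12, −9, 38), and AP × d = (−183, 54, −45).
|AP × d|² = 38430 and |d|² = 70, so the distance is √(38430/70) = √549 = 3√61.

3√61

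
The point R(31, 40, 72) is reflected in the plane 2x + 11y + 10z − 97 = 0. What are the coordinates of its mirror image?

With n = (2, 11, 10), the signed offset is (n·R − 97)/|n|² = 1125/225 = 5.
R' = R − 2t·n = (31, 40, 72) − 10·(2, 11, 10) = (11, −70, −28).

(11, -70, -28)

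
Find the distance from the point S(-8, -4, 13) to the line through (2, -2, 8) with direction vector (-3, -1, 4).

5

Direction vector d = (-3, -1, 4).
AP = (-10, -2, 5), and AP × d = (-3, 25, 4).
|AP × d|² = 650 and |d|² = 26, so the distance is √(650/26) = √25 = 5.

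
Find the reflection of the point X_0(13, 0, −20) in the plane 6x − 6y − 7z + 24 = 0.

(-11, 24, 8)

With n = (6, −6, −7), the signed offset is (n·X_0 − (-24))/|n|² = 242/121 = 2.
X_0' = X_0 − 2t·n = (13, 0, −20) − 4·(6, −6, −7) = (−11, 24, 8).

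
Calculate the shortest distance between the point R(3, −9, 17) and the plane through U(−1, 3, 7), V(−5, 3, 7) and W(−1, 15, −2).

UV = (−4, 0, 0) and UW = (0, 12, −9), so a normal is n = UV × UW = (0, −36, −48).
n = (0, −36, −48); n·P − (-444) = -48; |n| = 60; distance = 48/60 = 4/5.

4/5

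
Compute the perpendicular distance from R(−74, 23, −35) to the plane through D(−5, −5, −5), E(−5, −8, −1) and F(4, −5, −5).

DE = (0, −3, 4) and DF = (9, 0, 0), so a normal is n = DE × DF = (0, 36, 27).
Then n·(−74, 23, −35) − (−315) = 198.
|n| = √(0 + 1296 + 729) = 45, so the distance is |198|/45 = 22/5.

22/5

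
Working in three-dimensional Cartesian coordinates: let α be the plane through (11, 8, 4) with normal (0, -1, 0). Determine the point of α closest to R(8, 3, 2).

n = (0, -1, 0), |n|² = 1, and n·R − (-8) = 5.
t = 5/1 = 5, so the foot is R − t·n = (8, 3, 2) − 5·(0, -1, 0) = (8, 8, 2).

(8, 8, 2)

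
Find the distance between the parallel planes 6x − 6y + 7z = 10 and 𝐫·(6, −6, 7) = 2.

8/11

Both planes have normal n = (6, −6, 7), |n| = 11. Any point on the first plane is at distance |2 − 10|/|n| = 8/11 from the second.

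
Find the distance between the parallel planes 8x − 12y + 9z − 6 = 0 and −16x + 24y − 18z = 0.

Divide the second equation by -2 to match normals: 8x − 12y + 9z = 0.
Both planes have normal n = (8, −12, 9), |n| = 17. Any point on the first plane is at distance |0 − 6|/|n| = 6/17 from the second.

6/17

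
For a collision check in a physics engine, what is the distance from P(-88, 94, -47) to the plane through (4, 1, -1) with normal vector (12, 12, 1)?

The plane has equation n·(r − (4, 1, -1)) = 0, i.e. n·r = 59.
n = (12, 12, 1); n·P − 59 = -34; |n| = 17; distance = 34/17 = 2.

2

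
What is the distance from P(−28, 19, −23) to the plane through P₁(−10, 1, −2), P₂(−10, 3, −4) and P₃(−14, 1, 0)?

P₁P₂ = (0, 2, −2) and P₁P₃ = (−4, 0, 2), so a normal is n = P₁P₂ × P₁P₃ = (4, 8, 8).
d = |4·(-28) + 8·19 + 8·(-23) − (-48)| / √(16 + 64 + 64) = |-96| / 12 = 8.

8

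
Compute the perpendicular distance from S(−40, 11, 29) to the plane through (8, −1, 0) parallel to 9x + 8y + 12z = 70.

Parallel planes share the normal n = (9, 8, 12); since (8, −1, 0) lies on the plane, its equation is 9x + 8y + 12z = 64.
d = |9·(-40) + 8·11 + 12·29 − 64| / √(81 + 64 + 144) = |12| / 17 = 12/17.

12/17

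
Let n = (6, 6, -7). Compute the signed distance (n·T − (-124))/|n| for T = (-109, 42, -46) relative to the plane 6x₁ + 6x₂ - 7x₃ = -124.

4

n·T − (-124) = 44.
|n| = 11, so the signed distance is 44/11 = 4.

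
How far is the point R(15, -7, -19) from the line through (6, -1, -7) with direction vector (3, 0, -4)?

6

Direction vector d = (3, 0, -4).
AP = (9, -6, -12), and AP × d = (24, 0, 18).
|AP × d|² = 900 and |d|² = 25, so the distance is √(900/25) = √36 = 6.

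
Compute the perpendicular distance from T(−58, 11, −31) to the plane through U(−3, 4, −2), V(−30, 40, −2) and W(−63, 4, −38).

UV = (−27, 36, 0) and UW = (−60, 0, −36), so a normal is n = UV × UW = (−1296, −972, 2160).
d = |(-1296)·(-58) + (-972)·11 + 2160·(-31) − (-4320)| / √(1679616 + 944784 + 4665600) = |1836| / 2700 = 17/25.

17/25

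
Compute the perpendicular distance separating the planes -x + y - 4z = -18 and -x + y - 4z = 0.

3√2

Both planes have normal n = (-1, 1, -4), |n| = 3√2. Any point on the first plane is at distance |0 − (-18)|/|n| = 18/(3√2) = 3√2 from the second.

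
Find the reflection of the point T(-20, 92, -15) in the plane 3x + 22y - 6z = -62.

(-44, -84, 33)

With n = (3, 22, -6), the signed offset is (n·T − (-62))/|n|² = 2116/529 = 4.
T' = T − 2t·n = (-20, 92, -15) − 8·(3, 22, -6) = (-44, -84, 33).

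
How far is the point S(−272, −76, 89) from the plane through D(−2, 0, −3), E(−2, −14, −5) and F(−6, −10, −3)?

DE = (0, −14, −2) and DF = (−4, −10, 0), so a normal is n = DE × DF = (−20, 8, −56).
Then n·(−272, −76, 89) − 208 = −360.
|n| = √(400 + 64 + 3136) = 60, so the distance is |-360|/60 = 6.

6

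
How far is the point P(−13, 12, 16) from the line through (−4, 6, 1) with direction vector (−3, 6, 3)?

Direction vector d = (−3, 6, 3).
AP = (−9, 6, 15), and AP × d = (−72, −18, −36).
|AP × d|² = 6804 and |d|² = 54, so the distance is √(6804/54) = √126 = 3√14.

3√14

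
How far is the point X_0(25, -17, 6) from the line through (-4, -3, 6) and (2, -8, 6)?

A direction vector is d = (6, -5, 0).
AP = (29, -14, 0); AP·d = 244, |AP|² = 1037, |d|² = 61.
distance² = |AP|² − (AP·d)²/|d|² = 1037 − 59536/61 = 61, so the distance is √61.

√61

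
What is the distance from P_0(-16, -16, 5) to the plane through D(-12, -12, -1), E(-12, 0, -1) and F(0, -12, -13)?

DE = (0, 12, 0) and DF = (12, 0, -12), so a normal is n = DE × DF = (-144, 0, -144).
Then n·(-16, -16, 5) - 1872 = -288.
|n| = √(20736 + 0 + 20736) = 144√2, so the distance is |-288|/(144√2) = √2.

√2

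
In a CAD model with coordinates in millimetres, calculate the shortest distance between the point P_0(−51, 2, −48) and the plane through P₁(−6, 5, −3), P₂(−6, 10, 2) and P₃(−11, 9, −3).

30/√66

P₁P₂ = (0, 5, 5) and P₁P₃ = (−5, 4, 0), so a normal is n = P₁P₂ × P₁P₃ = (−20, −25, 25).
d = |(-20)·(-51) + (-25)·2 + 25·(-48) − (-80)| / √(400 + 625 + 625) = |-150| / (5√66) = 30/√66.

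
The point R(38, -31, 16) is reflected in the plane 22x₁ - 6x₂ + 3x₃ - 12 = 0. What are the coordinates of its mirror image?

With n = (22, -6, 3), the signed offset is (n·R − 12)/|n|² = 1058/529 = 2.
R' = R − 2t·n = (38, -31, 16) − 4·(22, -6, 3) = (-50, -7, 4).

(-50, -7, 4)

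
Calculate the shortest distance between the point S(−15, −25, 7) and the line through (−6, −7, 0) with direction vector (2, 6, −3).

Direction vector d = (2, 6, −3).
AP = (−9, −18, 7), and AP × d = (12, −13, −18).
|AP × d|² = 637 and |d|² = 49, so the distance is √(637/49) = √13.

√13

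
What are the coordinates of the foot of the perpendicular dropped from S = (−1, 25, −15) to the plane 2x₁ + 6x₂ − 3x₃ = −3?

(-9, 1, -3)

n = (2, 6, −3), |n|² = 49, and n·S − (-3) = 196.
t = 196/49 = 4, so the foot is S − t·n = (−1, 25, −15) − 4·(2, 6, −3) = (−9, 1, −3).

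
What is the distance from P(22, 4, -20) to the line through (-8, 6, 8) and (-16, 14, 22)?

14√2

A direction vector is d = (-8, 8, 14).
AP = (30, -2, -28); AP·d = -648, |AP|² = 1688, |d|² = 324.
distance² = |AP|² − (AP·d)²/|d|² = 1688 − 419904/324 = 392, so the distance is 14√2.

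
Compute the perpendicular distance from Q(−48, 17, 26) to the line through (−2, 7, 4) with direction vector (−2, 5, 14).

30√2

Direction vector d = (−2, 5, 14).
AP = (−46, 10, 22); AP·d = 450, |AP|² = 2700, |d|² = 225.
distance² = |AP|² − (AP·d)²/|d|² = 2700 − 202500/225 = 1800, so the distance is 30√2.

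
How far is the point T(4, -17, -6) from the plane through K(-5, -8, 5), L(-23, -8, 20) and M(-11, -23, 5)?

3√65/65

KL = (-18, 0, 15) and KM = (-6, -15, 0), so a normal is n = KL × KM = (225, -90, 270).
d = |225·4 + (-90)·(-17) + 270·(-6) − 945| / √(50625 + 8100 + 72900) = |-135| / (45√65) = 3/√65.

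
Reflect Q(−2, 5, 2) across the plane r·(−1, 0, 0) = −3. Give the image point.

(8, 5, 2)

n = (−1, 0, 0), |n|² = 1, n·Q − (-3) = 5, so t = 5/1 = 5.
Foot F = Q − 5·n = (3, 5, 2); the reflection is 2F − Q = (8, 5, 2).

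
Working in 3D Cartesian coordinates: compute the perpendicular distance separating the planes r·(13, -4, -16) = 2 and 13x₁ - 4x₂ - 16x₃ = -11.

With common normal n = (13, -4, -16) (|n| = 21), the distance is |2 − (-11)|/|n| = 13/21.

13/21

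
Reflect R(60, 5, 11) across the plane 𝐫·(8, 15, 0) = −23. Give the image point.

(28, -55, 11)

With n = (8, 15, 0), the signed offset is (n·R − (-23))/|n|² = 578/289 = 2.
R' = R − 2t·n = (60, 5, 11) − 4·(8, 15, 0) = (28, −55, 11).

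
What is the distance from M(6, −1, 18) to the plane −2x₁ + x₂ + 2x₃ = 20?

Normal vector n = (−2, 1, 2), and n·(6, −1, 18) − 20 = 3.
|n| = √(4 + 1 + 4) = 3, so the distance is |3|/3 = 1.

1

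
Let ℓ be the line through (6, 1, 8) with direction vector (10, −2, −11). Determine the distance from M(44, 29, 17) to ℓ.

Direction vector d = (10, −2, −11).
AP = (38, 28, 9), and AP × d = (−290, 508, −356).
|AP × d|² = 468900 and |d|² = 225, so the distance is √(468900/225) = √2084 = 2√521.

2√521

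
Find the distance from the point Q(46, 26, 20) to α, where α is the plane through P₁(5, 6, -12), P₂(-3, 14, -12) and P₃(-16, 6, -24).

P₁P₂ = (-8, 8, 0) and P₁P₃ = (-21, 0, -12), so a normal is n = P₁P₂ × P₁P₃ = (-96, -96, 168).
n = (-96, -96, 168); n·P − (-3072) = -480; |n| = 216; distance = 480/216 = 20/9.

20/9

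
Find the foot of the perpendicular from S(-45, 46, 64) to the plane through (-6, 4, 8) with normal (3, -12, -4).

(-30, -14, 44)

n = (3, -12, -4), |n|² = 169, and n·S − (-98) = -845.
t = -845/169 = -5, so the foot is S − t·n = (-45, 46, 64) − (-5)·(3, -12, -4) = (-30, -14, 44).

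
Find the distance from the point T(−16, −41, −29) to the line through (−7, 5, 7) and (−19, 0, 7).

A direction vector is d = (−12, −5, 0).
AP = (−9, −46, −36); AP·d = 338, |AP|² = 3493, |d|² = 169.
distance² = |AP|² − (AP·d)²/|d|² = 3493 − 114244/169 = 2817, so the distance is 3√313.

3√313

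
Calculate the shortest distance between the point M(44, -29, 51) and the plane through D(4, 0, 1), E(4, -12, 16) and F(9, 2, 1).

DE = (0, -12, 15) and DF = (5, 2, 0), so a normal is n = DE × DF = (-30, 75, 60).
d = |(-30)·44 + 75·(-29) + 60·51 − (-60)| / √(900 + 5625 + 3600) = |-375| / (45√5) = 5√5/3.

5√5/3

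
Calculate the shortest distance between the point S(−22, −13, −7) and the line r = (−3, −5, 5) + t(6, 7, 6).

Direction vector d = (6, 7, 6).
AP = (−19, −8, −12); AP·d = -242, |AP|² = 569, |d|² = 121.
distance² = |AP|² − (AP·d)²/|d|² = 569 − 58564/121 = 85, so the distance is √85.

√85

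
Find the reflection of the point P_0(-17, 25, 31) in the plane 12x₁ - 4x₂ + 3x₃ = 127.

n = (12, -4, 3), |n|² = 169, n·P_0 − 127 = -338, so t = -338/169 = -2.
Foot F = P_0 − (-2)·n = (7, 17, 37); the reflection is 2F − P_0 = (31, 9, 43).

(31, 9, 43)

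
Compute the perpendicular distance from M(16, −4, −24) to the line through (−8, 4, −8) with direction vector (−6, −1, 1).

Direction vector d = (−6, −1, 1).
AP = (24, −8, −16); AP·d = -152, |AP|² = 896, |d|² = 38.
distance² = |AP|² − (AP·d)²/|d|² = 896 − 23104/38 = 288, so the distance is 12√2.

12√2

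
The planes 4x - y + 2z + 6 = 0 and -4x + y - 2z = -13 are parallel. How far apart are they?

Divide the second equation by -1 to match normals: 4x - y + 2z = 13.
Both planes have normal n = (4, -1, 2), |n| = √21. Any point on the first plane is at distance |13 − (-6)|/|n| = 19/√21 from the second.

19/√21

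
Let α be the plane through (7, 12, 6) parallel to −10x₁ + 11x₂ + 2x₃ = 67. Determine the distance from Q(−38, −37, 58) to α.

Parallel planes share the normal n = (−10, 11, 2); since (7, 12, 6) lies on the plane, its equation is −10x₁ + 11x₂ + 2x₃ = 74.
d = |(-10)·(-38) + 11·(-37) + 2·58 − 74| / √(100 + 121 + 4) = |15| / 15 = 1.

1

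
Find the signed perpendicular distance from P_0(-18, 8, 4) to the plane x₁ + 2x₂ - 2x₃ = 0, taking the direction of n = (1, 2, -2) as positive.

-10/3

n·P_0 − 0 = -10.
|n| = 3, so the signed distance is -10/3.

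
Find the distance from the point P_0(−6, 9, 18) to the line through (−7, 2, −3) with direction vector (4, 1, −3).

Direction vector d = (4, 1, −3).
AP = (1, 7, 21), and AP × d = (−42, 87, −27).
|AP × d|² = 10062 and |d|² = 26, so the distance is √(10062/26) = √387 = 3√43.

3√43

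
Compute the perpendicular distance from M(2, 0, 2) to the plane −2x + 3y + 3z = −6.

8/√22

Normal vector n = (−2, 3, 3), and n·(2, 0, 2) − (−6) = 8.
|n| = √(4 + 9 + 9) = √22, so the distance is |8|/√22 = 4√22/11.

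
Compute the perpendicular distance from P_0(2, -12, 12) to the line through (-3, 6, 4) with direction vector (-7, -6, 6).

2√73

Direction vector d = (-7, -6, 6).
AP = (5, -18, 8), and AP × d = (-60, -86, -156).
|AP × d|² = 35332 and |d|² = 121, so the distance is √(35332/121) = √292 = 2√73.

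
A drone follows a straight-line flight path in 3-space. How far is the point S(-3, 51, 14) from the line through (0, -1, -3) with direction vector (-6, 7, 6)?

Direction vector d = (-6, 7, 6).
AP = (-3, 52, 17), and AP × d = (193, -84, 291).
|AP × d|² = 128986 and |d|² = 121, so the distance is √(128986/121) = √1066.

√1066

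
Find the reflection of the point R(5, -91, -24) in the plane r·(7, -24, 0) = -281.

With n = (7, -24, 0), the signed offset is (n·R − (-281))/|n|² = 2500/625 = 4.
R' = R − 2t·n = (5, -91, -24) − 8·(7, -24, 0) = (-51, 101, -24).

(-51, 101, -24)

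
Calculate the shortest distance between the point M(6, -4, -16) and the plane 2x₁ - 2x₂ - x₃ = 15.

7

Normal vector n = (2, -2, -1), and n·(6, -4, -16) - 15 = 21.
|n| = √(4 + 4 + 1) = 3, so the distance is |21|/3 = 7.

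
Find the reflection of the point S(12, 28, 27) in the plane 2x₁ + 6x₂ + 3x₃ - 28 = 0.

(-8, -32, -3)

With n = (2, 6, 3), the signed offset is (n·S − 28)/|n|² = 245/49 = 5.
S' = S − 2t·n = (12, 28, 27) − 10·(2, 6, 3) = (-8, -32, -3).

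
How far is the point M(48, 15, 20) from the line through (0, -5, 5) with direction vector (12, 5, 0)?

Direction vector d = (12, 5, 0).
AP = (48, 20, 15); AP·d = 676, |AP|² = 2929, |d|² = 169.
distance² = |AP|² − (AP·d)²/|d|² = 2929 − 456976/169 = 225, so the distance is 15.

15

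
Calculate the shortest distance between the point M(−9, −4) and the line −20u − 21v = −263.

d = |(-20)·(-9) + (-21)·(-4) − (-263)| / √(400 + 441) = |527|/29 = 527/29.

527/29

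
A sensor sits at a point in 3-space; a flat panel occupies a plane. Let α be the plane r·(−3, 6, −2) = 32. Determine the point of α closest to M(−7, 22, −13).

(2, 4, -7)

n = (−3, 6, −2), |n|² = 49, and n·M − 32 = 147.
t = 147/49 = 3, so the foot is M − t·n = (−7, 22, −13) − 3·(−3, 6, −2) = (2, 4, −7).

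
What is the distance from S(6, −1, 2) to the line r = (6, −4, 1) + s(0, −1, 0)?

1

Direction vector d = (0, −1, 0).
AP = (0, 3, 1), and AP × d = (1, 0, 0).
|AP × d|² = 1 and |d|² = 1, so the distance is √1 = 1.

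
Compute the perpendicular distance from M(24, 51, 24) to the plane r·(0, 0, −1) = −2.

22

Normal vector n = (0, 0, −1), and n·(24, 51, 24) − (−2) = −22.
|n| = √(0 + 0 + 1) = 1, so the distance is |-22|/1 = 22.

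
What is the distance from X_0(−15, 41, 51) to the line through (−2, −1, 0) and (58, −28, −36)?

A direction vector is d = (60, −27, −36).
AP = (−13, 42, 51); AP·d = -3750, |AP|² = 4534, |d|² = 5625.
distance² = |AP|² − (AP·d)²/|d|² = 4534 − 14062500/5625 = 2034, so the distance is 3√226.

3√226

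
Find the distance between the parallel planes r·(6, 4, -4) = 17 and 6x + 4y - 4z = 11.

3/√17

With common normal n = (6, 4, -4) (|n| = 2√17), the distance is |17 − 11|/|n| = 6/(2√17) = 3/√17.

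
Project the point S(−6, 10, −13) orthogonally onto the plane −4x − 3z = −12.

(6, 10, -4)

The perpendicular from S has direction n = (−4, 0, −3): r = (−6, 10, −13) + λ(−4, 0, −3).
Substitute into the plane: n·(S + λn) = -12 gives 63 + 25λ = -12, so λ = -3.
Foot = (−6, 10, −13) + (-3)·(−4, 0, −3) = (6, 10, −4).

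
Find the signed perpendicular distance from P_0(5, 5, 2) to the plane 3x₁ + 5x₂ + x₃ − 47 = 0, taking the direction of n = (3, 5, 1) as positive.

n·P_0 − 47 = -5.
|n| = √35, so the signed distance is -√35/7.

-√35/7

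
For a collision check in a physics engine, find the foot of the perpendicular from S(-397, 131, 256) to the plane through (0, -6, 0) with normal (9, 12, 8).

The perpendicular from S has direction n = (9, 12, 8): r = (-397, 131, 256) + μ(9, 12, 8).
Substitute into the plane: n·(S + μn) = -72 gives 47 + 289μ = -72, so μ = -7/17.
Foot = (-397, 131, 256) + (-7/17)·(9, 12, 8) = (-6812/17, 2143/17, 4296/17).

(-6812/17, 2143/17, 4296/17)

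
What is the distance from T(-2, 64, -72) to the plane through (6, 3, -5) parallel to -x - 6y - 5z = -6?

23√62/62

Parallel planes share the normal n = (-1, -6, -5); since (6, 3, -5) lies on the plane, its equation is -x - 6y - 5z = 1.
Then n·(-2, 64, -72) - 1 = -23.
|n| = √(1 + 36 + 25) = √62, so the distance is |-23|/√62 = 23√62/62.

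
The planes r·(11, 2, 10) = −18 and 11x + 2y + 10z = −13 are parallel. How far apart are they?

1/3

With common normal n = (11, 2, 10) (|n| = 15), the distance is |(-18) − (-13)|/|n| = 5/15 = 1/3.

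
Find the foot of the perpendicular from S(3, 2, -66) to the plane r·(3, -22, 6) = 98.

n = (3, -22, 6), |n|² = 529, and n·S − 98 = -529.
t = -529/529 = -1, so the foot is S − t·n = (3, 2, -66) − (-1)·(3, -22, 6) = (6, -20, -60).

(6, -20, -60)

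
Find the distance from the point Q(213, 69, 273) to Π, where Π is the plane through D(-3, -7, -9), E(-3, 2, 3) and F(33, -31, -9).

6

DE = (0, 9, 12) and DF = (36, -24, 0), so a normal is n = DE × DF = (288, 432, -324).
Then n·(213, 69, 273) - (-972) = 3672.
|n| = √(82944 + 186624 + 104976) = 612, so the distance is |3672|/612 = 6.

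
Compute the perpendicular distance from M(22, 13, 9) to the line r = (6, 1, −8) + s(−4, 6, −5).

6√17

Direction vector d = (−4, 6, −5).
AP = (16, 12, 17), and AP × d = (−162, 12, 144).
|AP × d|² = 47124 and |d|² = 77, so the distance is √(47124/77) = √612 = 6√17.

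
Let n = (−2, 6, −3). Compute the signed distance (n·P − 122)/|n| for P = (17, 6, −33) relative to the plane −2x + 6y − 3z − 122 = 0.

-3

n·P − 122 = -21.
|n| = 7, so the signed distance is -21/7 = -3.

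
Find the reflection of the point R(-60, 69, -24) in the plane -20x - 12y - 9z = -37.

(-20, 93, -6)

With n = (-20, -12, -9), the signed offset is (n·R − (-37))/|n|² = 625/625 = 1.
R' = R − 2t·n = (-60, 69, -24) − 2·(-20, -12, -9) = (-20, 93, -6).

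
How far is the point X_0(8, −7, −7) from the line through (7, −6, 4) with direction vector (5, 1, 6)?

√61

Direction vector d = (5, 1, 6).
AP = (1, −1, −11); AP·d = -62, |AP|² = 123, |d|² = 62.
distance² = |AP|² − (AP·d)²/|d|² = 123 − 3844/62 = 61, so the distance is √61.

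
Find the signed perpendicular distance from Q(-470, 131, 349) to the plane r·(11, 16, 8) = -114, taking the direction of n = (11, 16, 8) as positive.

n·Q − (-114) = -168.
|n| = 21, so the signed distance is -168/21 = -8.

-8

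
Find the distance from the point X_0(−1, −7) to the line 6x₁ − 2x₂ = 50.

21/√10

The normal to the line is n = (6, −2) with |n| = 2√10.
|n·X_0 − 50| = |8 − 50| = 42, so the distance is 42/(2√10) = 21/√10.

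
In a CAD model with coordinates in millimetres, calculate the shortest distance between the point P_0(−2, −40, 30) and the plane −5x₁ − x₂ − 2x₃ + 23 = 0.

13√30/30

Normal vector n = (−5, −1, −2), and n·(−2, −40, 30) − (−23) = 13.
|n| = √(25 + 1 + 4) = √30, so the distance is |13|/√30 = 13/√30.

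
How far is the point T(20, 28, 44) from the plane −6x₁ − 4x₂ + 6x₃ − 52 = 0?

10/√22

n = (−6, −4, 6); n·P − 52 = -20; |n| = 2√22; distance = 20/(2√22) = 10/√22.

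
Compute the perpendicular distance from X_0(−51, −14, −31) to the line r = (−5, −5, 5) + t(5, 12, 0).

3√313

Direction vector d = (5, 12, 0).
AP = (−46, −9, −36), and AP × d = (432, −180, −507).
|AP × d|² = 476073 and |d|² = 169, so the distance is √(476073/169) = √2817 = 3√313.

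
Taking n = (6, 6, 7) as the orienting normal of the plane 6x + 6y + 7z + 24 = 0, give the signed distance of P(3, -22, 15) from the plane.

15/11

n·P − (-24) = 15.
|n| = 11, so the signed distance is 15/11.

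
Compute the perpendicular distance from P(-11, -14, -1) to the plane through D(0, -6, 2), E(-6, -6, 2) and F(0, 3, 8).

7√13/13

DE = (-6, 0, 0) and DF = (0, 9, 6), so a normal is n = DE × DF = (0, 36, -54).
d = |36·(-14) + (-54)·(-1) − (-324)| / √(0 + 1296 + 2916) = |-126| / (18√13) = 7√13/13.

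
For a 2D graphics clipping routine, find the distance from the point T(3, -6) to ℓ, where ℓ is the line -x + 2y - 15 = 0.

The normal to the line is n = (-1, 2) with |n| = √5.
|n·T − 15| = |-15 − 15| = 30, so the distance is 30/√5 = 6√5.

6√5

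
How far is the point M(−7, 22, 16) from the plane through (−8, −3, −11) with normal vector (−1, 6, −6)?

The plane has equation n·(r − (−8, −3, −11)) = 0, i.e. n·r = 56.
n = (−1, 6, −6); n·P − 56 = -13; |n| = √73; distance = 13/√73 = 13√73/73.

13/√73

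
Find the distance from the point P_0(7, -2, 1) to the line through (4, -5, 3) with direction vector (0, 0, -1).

3√2

Direction vector d = (0, 0, -1).
AP = (3, 3, -2), and AP × d = (-3, 3, 0).
|AP × d|² = 18 and |d|² = 1, so the distance is √18 = 3√2.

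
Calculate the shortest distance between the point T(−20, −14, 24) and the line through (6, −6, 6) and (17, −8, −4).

2√41

A direction vector is d = (11, −2, −10).
AP = (−26, −8, 18); AP·d = -450, |AP|² = 1064, |d|² = 225.
distance² = |AP|² − (AP·d)²/|d|² = 1064 − 202500/225 = 164, so the distance is 2√41.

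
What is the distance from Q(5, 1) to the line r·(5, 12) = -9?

46/13

d = |5·5 + 12·1 − (-9)| / √(25 + 144) = |46|/13 = 46/13.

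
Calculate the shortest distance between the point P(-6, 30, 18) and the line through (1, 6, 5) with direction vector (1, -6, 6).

Direction vector d = (1, -6, 6).
AP = (-7, 24, 13), and AP × d = (222, 55, 18).
|AP × d|² = 52633 and |d|² = 73, so the distance is √(52633/73) = √721.

√721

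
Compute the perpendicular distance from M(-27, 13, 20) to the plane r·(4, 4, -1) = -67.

d = |4·(-27) + 4·13 + (-1)·20 − (-67)| / √(16 + 16 + 1) = |-9| / √33 = 3√33/11.

9/√33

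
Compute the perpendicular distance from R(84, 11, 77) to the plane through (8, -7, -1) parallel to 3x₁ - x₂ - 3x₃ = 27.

Parallel planes share the normal n = (3, -1, -3); since (8, -7, -1) lies on the plane, its equation is 3x₁ - x₂ - 3x₃ = 34.
d = |3·84 + (-1)·11 + (-3)·77 − 34| / √(9 + 1 + 9) = |-24| / √19 = 24√19/19.

24√19/19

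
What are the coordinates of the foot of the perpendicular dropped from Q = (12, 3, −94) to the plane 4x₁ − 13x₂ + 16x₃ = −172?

The perpendicular from Q has direction n = (4, −13, 16): r = (12, 3, −94) + t(4, −13, 16).
Substitute into the plane: n·(Q + tn) = -172 gives -1495 + 441t = -172, so t = 3.
Foot = (12, 3, −94) + 3·(4, −13, 16) = (24, −36, −46).

(24, -36, -46)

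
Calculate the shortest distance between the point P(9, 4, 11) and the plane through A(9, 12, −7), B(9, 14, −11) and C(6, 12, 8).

AB = (0, 2, −4) and AC = (−3, 0, 15), so a normal is n = AB × AC = (30, 12, 6).
Then n·(9, 4, 11) − 372 = 12.
|n| = √(900 + 144 + 36) = 6√30, so the distance is |12|/(6√30) = 2/√30.

√30/15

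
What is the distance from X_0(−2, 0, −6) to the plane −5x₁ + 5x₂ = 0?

d = |(-5)·(-2) + 5·0 − 0| / √(25 + 25 + 0) = |10| / (5√2) = √2.

√2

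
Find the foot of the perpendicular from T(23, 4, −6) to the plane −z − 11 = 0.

(23, 4, -11)

n = (0, 0, −1), |n|² = 1, and n·T − 11 = -5.
t = -5/1 = -5, so the foot is T − t·n = (23, 4, −6) − (-5)·(0, 0, −1) = (23, 4, −11).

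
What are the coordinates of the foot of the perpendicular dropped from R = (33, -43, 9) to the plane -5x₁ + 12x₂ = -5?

(13, 5, 9)

n = (-5, 12, 0), |n|² = 169, and n·R − (-5) = -676.
t = -676/169 = -4, so the foot is R − t·n = (33, -43, 9) − (-4)·(-5, 12, 0) = (13, 5, 9).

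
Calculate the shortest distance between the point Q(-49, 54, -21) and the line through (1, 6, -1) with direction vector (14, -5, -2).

2√401

Direction vector d = (14, -5, -2).
AP = (-50, 48, -20), and AP × d = (-196, -380, -422).
|AP × d|² = 360900 and |d|² = 225, so the distance is √(360900/225) = √1604 = 2√401.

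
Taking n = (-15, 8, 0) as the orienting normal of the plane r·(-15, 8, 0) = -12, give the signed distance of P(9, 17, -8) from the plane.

n·P − (-12) = 13.
|n| = 17, so the signed distance is 13/17.

13/17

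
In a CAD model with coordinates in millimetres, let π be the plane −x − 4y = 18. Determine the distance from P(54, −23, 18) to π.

Normal vector n = (−1, −4, 0), and n·(54, −23, 18) − 18 = 20.
|n| = √(1 + 16 + 0) = √17, so the distance is |20|/√17 = 20√17/17.

20√17/17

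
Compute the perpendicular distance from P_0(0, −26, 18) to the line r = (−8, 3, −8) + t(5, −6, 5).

√205

Direction vector d = (5, −6, 5).
AP = (8, −29, 26); AP·d = 344, |AP|² = 1581, |d|² = 86.
distance² = |AP|² − (AP·d)²/|d|² = 1581 − 118336/86 = 205, so the distance is √205.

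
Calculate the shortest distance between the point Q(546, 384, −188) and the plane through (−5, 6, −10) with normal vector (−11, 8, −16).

The plane has equation n·(r − (−5, 6, −10)) = 0, i.e. n·r = 263.
d = |(-11)·546 + 8·384 + (-16)·(-188) − 263| / √(121 + 64 + 256) = |-189| / 21 = 9.

9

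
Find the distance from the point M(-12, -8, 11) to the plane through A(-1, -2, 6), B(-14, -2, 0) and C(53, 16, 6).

AB = (-13, 0, -6) and AC = (54, 18, 0), so a normal is n = AB × AC = (108, -324, -234).
d = |108·(-12) + (-324)·(-8) + (-234)·11 − (-864)| / √(11664 + 104976 + 54756) = |-414| / 414 = 1.

1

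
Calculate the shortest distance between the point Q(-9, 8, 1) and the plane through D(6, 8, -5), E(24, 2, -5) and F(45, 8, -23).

12/23

DE = (18, -6, 0) and DF = (39, 0, -18), so a normal is n = DE × DF = (108, 324, 234).
d = |108·(-9) + 324·8 + 234·1 − 2070| / √(11664 + 104976 + 54756) = |-216| / 414 = 12/23.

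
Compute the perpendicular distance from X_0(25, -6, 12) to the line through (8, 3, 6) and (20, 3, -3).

A direction vector is d = (12, 0, -9).
AP = (17, -9, 6), and AP × d = (81, 225, 108).
|AP × d|² = 68850 and |d|² = 225, so the distance is √(68850/225) = √306 = 3√34.

3√34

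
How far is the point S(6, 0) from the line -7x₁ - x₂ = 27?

69√2/10

d = |(-7)·6 + (-1)·0 − 27| / √(49 + 1) = |-69|/(5√2) = 69/(5√2).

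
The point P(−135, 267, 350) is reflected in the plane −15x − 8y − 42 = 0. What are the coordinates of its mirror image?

(-2565/17, 4395/17, 350)

With n = (−15, −8, 0), the signed offset is (n·P − 42)/|n|² = -153/289 = -9/17.
P' = P − 2t·n = (−135, 267, 350) − (-18/17)·(−15, −8, 0) = (−2565/17, 4395/17, 350).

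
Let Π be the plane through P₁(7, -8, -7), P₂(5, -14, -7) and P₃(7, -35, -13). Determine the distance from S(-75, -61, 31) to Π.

P₁P₂ = (-2, -6, 0) and P₁P₃ = (0, -27, -6), so a normal is n = P₁P₂ × P₁P₃ = (36, -12, 54).
d = |36·(-75) + (-12)·(-61) + 54·31 − (-30)| / √(1296 + 144 + 2916) = |-264| / 66 = 4.

4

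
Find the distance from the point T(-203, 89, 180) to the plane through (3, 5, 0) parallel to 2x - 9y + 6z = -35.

Parallel planes share the normal n = (2, -9, 6); since (3, 5, 0) lies on the plane, its equation is 2x - 9y + 6z = -39.
d = |2·(-203) + (-9)·89 + 6·180 − (-39)| / √(4 + 81 + 36) = |-88| / 11 = 8.

8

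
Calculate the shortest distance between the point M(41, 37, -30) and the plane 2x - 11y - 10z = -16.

3/5

n = (2, -11, -10); n·P − (-16) = -9; |n| = 15; distance = 9/15 = 3/5.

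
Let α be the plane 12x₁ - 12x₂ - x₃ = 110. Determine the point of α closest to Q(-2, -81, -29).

The perpendicular from Q has direction n = (12, -12, -1): r = (-2, -81, -29) + μ(12, -12, -1).
Substitute into the plane: n·(Q + μn) = 110 gives 977 + 289μ = 110, so μ = -3.
Foot = (-2, -81, -29) + (-3)·(12, -12, -1) = (-38, -45, -26).

(-38, -45, -26)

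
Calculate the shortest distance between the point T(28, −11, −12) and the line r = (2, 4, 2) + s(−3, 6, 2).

Direction vector d = (−3, 6, 2).
AP = (26, −15, −14); AP·d = -196, |AP|² = 1097, |d|² = 49.
distance² = |AP|² − (AP·d)²/|d|² = 1097 − 38416/49 = 313, so the distance is √313.

√313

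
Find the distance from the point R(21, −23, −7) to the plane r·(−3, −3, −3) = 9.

n = (−3, −3, −3); n·P − 9 = 18; |n| = 3√3; distance = 18/(3√3) = 2√3.

2√3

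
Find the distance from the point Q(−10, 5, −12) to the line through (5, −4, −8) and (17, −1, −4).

3√17

A direction vector is d = (12, 3, 4).
AP = (−15, 9, −4), and AP × d = (48, 12, −153).
|AP × d|² = 25857 and |d|² = 169, so the distance is √(25857/169) = √153 = 3√17.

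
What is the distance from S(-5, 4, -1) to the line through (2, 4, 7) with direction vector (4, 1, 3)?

Direction vector d = (4, 1, 3).
AP = (-7, 0, -8); AP·d = -52, |AP|² = 113, |d|² = 26.
distance² = |AP|² − (AP·d)²/|d|² = 113 − 2704/26 = 9, so the distance is 3.

3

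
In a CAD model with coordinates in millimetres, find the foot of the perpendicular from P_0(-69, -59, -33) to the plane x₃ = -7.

The perpendicular from P_0 has direction n = (0, 0, 1): r = (-69, -59, -33) + t(0, 0, 1).
Substitute into the plane: n·(P_0 + tn) = -7 gives -33 + 1t = -7, so t = 26.
Foot = (-69, -59, -33) + 26·(0, 0, 1) = (-69, -59, -7).

(-69, -59, -7)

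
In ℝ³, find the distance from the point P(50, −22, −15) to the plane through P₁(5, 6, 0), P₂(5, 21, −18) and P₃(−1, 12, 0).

P₁P₂ = (0, 15, −18) and P₁P₃ = (−6, 6, 0), so a normal is n = P₁P₂ × P₁P₃ = (108, 108, 90).
d = |108·50 + 108·(-22) + 90·(-15) − 1188| / √(11664 + 11664 + 8100) = |486| / (18√97) = 27√97/97.

27√97/97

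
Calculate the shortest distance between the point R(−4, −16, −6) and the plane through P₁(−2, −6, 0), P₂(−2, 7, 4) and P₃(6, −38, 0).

2/7

P₁P₂ = (0, 13, 4) and P₁P₃ = (8, −32, 0), so a normal is n = P₁P₂ × P₁P₃ = (128, 32, −104).
Then n·(−4, −16, −6) − (−448) = 48.
|n| = √(16384 + 1024 + 10816) = 168, so the distance is |48|/168 = 2/7.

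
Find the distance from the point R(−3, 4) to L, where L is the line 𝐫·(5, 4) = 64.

d = |5·(-3) + 4·4 − 64| / √(25 + 16) = |-63|/√41 = 63/√41.

63√41/41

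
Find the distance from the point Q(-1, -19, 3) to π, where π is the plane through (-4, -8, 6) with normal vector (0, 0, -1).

3

The plane has equation n·(r − (-4, -8, 6)) = 0, i.e. n·r = -6.
d = |(-1)·3 − (-6)| / √(0 + 0 + 1) = |3| / 1 = 3.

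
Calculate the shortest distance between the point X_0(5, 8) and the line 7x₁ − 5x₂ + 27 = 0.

d = |7·5 + (-5)·8 − (-27)| / √(49 + 25) = |22|/√74 = 22/√74.

22/√74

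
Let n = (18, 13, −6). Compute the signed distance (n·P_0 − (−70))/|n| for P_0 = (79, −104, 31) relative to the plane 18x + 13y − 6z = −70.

-2

n·P_0 − (-70) = -46.
|n| = 23, so the signed distance is -46/23 = -2.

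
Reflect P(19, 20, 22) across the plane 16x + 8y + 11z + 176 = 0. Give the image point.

(-45, -12, -22)

With n = (16, 8, 11), the signed offset is (n·P − (-176))/|n|² = 882/441 = 2.
P' = P − 2t·n = (19, 20, 22) − 4·(16, 8, 11) = (−45, −12, −22).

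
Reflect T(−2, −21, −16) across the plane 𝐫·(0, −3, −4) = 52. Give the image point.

(-2, -3, 8)

n = (0, −3, −4), |n|² = 25, n·T − 52 = 75, so t = 75/25 = 3.
Foot F = T − 3·n = (−2, −12, −4); the reflection is 2F − T = (−2, −3, 8).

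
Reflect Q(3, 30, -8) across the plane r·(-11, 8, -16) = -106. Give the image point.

(25, 14, 24)

With n = (-11, 8, -16), the signed offset is (n·Q − (-106))/|n|² = 441/441 = 1.
Q' = Q − 2t·n = (3, 30, -8) − 2·(-11, 8, -16) = (25, 14, 24).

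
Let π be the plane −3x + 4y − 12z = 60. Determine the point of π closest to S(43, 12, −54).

(52, 0, -18)

n = (−3, 4, −12), |n|² = 169, and n·S − 60 = 507.
t = 507/169 = 3, so the foot is S − t·n = (43, 12, −54) − 3·(−3, 4, −12) = (52, 0, −18).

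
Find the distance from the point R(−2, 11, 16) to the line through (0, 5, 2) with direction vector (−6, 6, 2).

4√10

Direction vector d = (−6, 6, 2).
AP = (−2, 6, 14); AP·d = 76, |AP|² = 236, |d|² = 76.
distance² = |AP|² − (AP·d)²/|d|² = 236 − 5776/76 = 160, so the distance is 4√10.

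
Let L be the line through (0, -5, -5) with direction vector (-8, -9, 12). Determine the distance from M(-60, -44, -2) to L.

Direction vector d = (-8, -9, 12).
AP = (-60, -39, 3); AP·d = 867, |AP|² = 5130, |d|² = 289.
distance² = |AP|² − (AP·d)²/|d|² = 5130 − 751689/289 = 2529, so the distance is 3√281.

3√281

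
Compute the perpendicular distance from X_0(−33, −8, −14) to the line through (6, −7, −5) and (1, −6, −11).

A direction vector is d = (−5, 1, −6).
AP = (−39, −1, −9), and AP × d = (15, −189, −44).
|AP × d|² = 37882 and |d|² = 62, so the distance is √(37882/62) = √611.

√611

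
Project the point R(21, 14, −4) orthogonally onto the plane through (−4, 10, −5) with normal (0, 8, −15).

The perpendicular from R has direction n = (0, 8, −15): r = (21, 14, −4) + t(0, 8, −15).
Substitute into the plane: n·(R + tn) = 155 gives 172 + 289t = 155, so t = -1/17.
Foot = (21, 14, −4) + (-1/17)·(0, 8, −15) = (21, 230/17, −53/17).

(21, 230/17, -53/17)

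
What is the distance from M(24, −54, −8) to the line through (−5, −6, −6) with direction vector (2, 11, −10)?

Direction vector d = (2, 11, −10).
AP = (29, −48, −2), and AP × d = (502, 286, 415).
|AP × d|² = 506025 and |d|² = 225, so the distance is √(506025/225) = √2249.

√2249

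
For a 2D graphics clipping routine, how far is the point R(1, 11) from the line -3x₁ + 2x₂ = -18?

The normal to the line is n = (-3, 2) with |n| = √13.
|n·R − (-18)| = |19 − (-18)| = 37, so the distance is 37/√13 = 37√13/13.

37√13/13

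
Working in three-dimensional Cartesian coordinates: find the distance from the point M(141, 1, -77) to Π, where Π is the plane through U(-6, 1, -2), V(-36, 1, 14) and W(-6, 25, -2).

3

UV = (-30, 0, 16) and UW = (0, 24, 0), so a normal is n = UV × UW = (-384, 0, -720).
Then n·(141, 1, -77) - 3744 = -2448.
|n| = √(147456 + 0 + 518400) = 816, so the distance is |-2448|/816 = 3.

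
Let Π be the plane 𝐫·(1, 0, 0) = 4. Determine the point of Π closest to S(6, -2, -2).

n = (1, 0, 0), |n|² = 1, and n·S − 4 = 2.
t = 2/1 = 2, so the foot is S − t·n = (6, -2, -2) − 2·(1, 0, 0) = (4, -2, -2).

(4, -2, -2)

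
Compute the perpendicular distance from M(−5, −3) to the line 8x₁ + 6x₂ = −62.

The normal to the line is n = (8, 6) with |n| = 10.
|n·M − (-62)| = |-58 − (-62)| = 4, so the distance is 4/10 = 2/5.

2/5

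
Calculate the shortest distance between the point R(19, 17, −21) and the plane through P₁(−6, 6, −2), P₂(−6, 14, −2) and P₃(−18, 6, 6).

P₁P₂ = (0, 8, 0) and P₁P₃ = (−12, 0, 8), so a normal is n = P₁P₂ × P₁P₃ = (64, 0, 96).
Then n·(19, 17, −21) − (−576) = −224.
|n| = √(4096 + 0 + 9216) = 32√13, so the distance is |-224|/(32√13) = 7/√13.

7√13/13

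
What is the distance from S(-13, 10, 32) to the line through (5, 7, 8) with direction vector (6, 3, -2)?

Direction vector d = (6, 3, -2).
AP = (-18, 3, 24); AP·d = -147, |AP|² = 909, |d|² = 49.
distance² = |AP|² − (AP·d)²/|d|² = 909 − 21609/49 = 468, so the distance is 6√13.

6√13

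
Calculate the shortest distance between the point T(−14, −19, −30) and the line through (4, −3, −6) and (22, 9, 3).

6√5

A direction vector is d = (18, 12, 9).
AP = (−18, −16, −24), and AP × d = (144, −270, 72).
|AP × d|² = 98820 and |d|² = 549, so the distance is √(98820/549) = √180 = 6√5.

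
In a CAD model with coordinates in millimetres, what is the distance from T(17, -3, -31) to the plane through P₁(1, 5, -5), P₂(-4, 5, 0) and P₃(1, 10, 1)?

P₁P₂ = (-5, 0, 5) and P₁P₃ = (0, 5, 6), so a normal is n = P₁P₂ × P₁P₃ = (-25, 30, -25).
n = (-25, 30, -25); n·P − 250 = 10; |n| = 5√86; distance = 10/(5√86) = 2/√86.

√86/43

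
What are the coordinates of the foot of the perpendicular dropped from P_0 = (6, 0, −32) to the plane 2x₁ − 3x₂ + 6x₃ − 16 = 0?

(14, -12, -8)

n = (2, −3, 6), |n|² = 49, and n·P_0 − 16 = -196.
t = -196/49 = -4, so the foot is P_0 − t·n = (6, 0, −32) − (-4)·(2, −3, 6) = (14, −12, −8).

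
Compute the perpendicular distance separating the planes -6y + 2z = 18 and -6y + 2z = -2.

√10

Both planes have normal n = (0, -6, 2), |n| = 2√10. Any point on the first plane is at distance |(-2) − 18|/|n| = 20/(2√10) = √10 from the second.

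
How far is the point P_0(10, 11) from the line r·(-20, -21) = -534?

103/29

d = |(-20)·10 + (-21)·11 − (-534)| / √(400 + 441) = |103|/29 = 103/29.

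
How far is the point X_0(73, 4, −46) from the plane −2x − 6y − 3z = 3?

d = |(-2)·73 + (-6)·4 + (-3)·(-46) − 3| / √(4 + 36 + 9) = |-35| / 7 = 5.

5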